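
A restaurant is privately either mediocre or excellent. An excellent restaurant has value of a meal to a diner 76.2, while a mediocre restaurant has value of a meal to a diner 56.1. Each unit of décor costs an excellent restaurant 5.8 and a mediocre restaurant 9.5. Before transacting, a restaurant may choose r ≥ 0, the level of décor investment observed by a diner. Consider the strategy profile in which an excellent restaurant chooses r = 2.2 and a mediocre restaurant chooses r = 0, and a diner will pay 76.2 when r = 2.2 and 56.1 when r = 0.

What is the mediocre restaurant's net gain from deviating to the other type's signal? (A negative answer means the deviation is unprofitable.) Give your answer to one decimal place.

-0.8

Playing r = 0 the mediocre restaurant receives 56.1.
Deviating to r = 2.2 brings payment 76.2 at cost 9.5 × 2.2 = 20.9, netting 55.3.
Gain from deviating: 55.3 − 56.1 = -0.8.
The gain is negative, so the mediocre type's incentive-compatibility constraint is satisfied.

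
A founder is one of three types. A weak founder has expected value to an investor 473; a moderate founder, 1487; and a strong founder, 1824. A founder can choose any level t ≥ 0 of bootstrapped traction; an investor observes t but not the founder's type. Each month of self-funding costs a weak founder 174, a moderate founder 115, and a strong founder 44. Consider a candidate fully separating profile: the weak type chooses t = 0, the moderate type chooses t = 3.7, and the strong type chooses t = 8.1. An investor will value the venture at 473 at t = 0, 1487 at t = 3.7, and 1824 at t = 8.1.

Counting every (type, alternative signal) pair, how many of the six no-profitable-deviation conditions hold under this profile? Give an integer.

Moderate (own payoff 1487 − 115×3.7 = 1061.5): to t=0 gives 473 → no gain ✓; to t=8.1 gives 1824 − 115×8.1 = 892.5 → no gain ✓.
Weak (own payoff 473): to t=3.7 gives 1487 − 174×3.7 = 843.2 → profitable ✗; to t=8.1 gives 1824 − 174×8.1 = 414.6 → no gain ✓.
Strong (own payoff 1824 − 44×8.1 = 1467.6): to t=0 gives 473 → no gain ✓; to t=3.7 gives 1487 − 44×3.7 = 1324.2 → no gain ✓.
5 of the 6 constraints hold; not an equilibrium.

5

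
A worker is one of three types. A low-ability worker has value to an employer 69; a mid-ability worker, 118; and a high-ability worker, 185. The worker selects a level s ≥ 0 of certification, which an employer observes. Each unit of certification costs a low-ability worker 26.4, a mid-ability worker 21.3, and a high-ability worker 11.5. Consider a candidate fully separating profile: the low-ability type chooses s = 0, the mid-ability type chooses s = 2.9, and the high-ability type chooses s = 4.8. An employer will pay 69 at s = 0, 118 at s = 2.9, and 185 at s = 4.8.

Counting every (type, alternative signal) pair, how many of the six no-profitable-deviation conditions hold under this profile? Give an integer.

Low-ability (own payoff 69): to s=2.9 gives 118 − 26.4×2.9 = 41.44 → no gain ✓; to s=4.8 gives 185 − 26.4×4.8 = 58.28 → no gain ✓.
High-ability (own payoff 185 − 11.5×4.8 = 129.8): to s=0 gives 69 → no gain ✓; to s=2.9 gives 118 − 11.5×2.9 = 84.65 → no gain ✓.
Mid-ability (own payoff 118 − 21.3×2.9 = 56.23): to s=0 gives 69 → profitable ✗; to s=4.8 gives 185 − 21.3×4.8 = 82.76 → profitable ✗.
4 of the 6 constraints hold; not an equilibrium.

4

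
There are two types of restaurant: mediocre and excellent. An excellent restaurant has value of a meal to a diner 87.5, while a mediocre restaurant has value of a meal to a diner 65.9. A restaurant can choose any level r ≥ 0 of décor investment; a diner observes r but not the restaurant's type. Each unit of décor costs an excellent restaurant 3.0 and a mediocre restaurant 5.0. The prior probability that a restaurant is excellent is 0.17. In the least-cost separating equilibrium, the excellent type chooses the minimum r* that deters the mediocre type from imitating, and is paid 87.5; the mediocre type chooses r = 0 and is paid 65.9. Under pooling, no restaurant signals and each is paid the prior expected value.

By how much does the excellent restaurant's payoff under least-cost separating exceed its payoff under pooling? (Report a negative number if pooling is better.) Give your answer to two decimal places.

4.97

Least-cost separating signal: r* solves 65.9 = 87.5 − 5.0·r*, so r* = (87.5 − 65.9)/5.0 = 4.32.
Excellent type's separating payoff: 87.5 − 3.0 × r* = 87.5 − 3.0 × (87.5 − 65.9)/5.0 = 87.5 − 64.8/5.0 = 74.54.
Pooling payoff: 0.17 × 87.5 + 0.83 × 65.9 = 69.572.
Difference: 74.54 − 69.572 = 4.968, i.e. 4.97 to two decimal places.
The excellent type prefers to separate.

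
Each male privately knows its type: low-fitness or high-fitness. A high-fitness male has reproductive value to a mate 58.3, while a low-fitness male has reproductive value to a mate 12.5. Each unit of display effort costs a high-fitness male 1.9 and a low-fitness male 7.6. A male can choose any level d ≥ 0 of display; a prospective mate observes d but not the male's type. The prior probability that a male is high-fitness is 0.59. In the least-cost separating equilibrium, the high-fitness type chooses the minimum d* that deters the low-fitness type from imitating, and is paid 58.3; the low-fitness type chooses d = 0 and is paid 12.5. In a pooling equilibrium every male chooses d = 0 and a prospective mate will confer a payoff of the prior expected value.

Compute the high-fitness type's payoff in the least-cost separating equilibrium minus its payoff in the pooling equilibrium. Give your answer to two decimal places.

7.33

Least-cost separating signal: d* solves 12.5 = 58.3 − 7.6·d*, so d* = (58.3 − 12.5)/7.6 ≈ 6.0263.
High-fitness type's separating payoff: 58.3 − 1.9 × d* = 58.3 − 1.9 × (58.3 − 12.5)/7.6 = 58.3 − 87.02/7.6 = 46.85.
Pooling payoff: 0.59 × 58.3 + 0.41 × 12.5 = 39.522.
Difference: 46.85 − 39.522 = 7.328, i.e. 7.33 to two decimal places.
The high-fitness type prefers to separate.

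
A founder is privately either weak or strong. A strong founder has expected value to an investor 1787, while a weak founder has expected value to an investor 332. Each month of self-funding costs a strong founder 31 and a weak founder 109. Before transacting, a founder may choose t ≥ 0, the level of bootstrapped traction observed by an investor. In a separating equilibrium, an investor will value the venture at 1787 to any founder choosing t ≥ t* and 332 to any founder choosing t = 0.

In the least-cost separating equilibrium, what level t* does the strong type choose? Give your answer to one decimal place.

13.3

A weak founder choosing t = 0 receives 332.
Imitating at t* instead would pay 1787 at cost 109·t*, netting 1787 − 109·t*.
Indifference: 332 = 1787 − 109·t*, so t* = (1787 − 332) / 109 ≈ 13.3.
This is the weak type's binding incentive-compatibility constraint; any t ≥ 13.3 sustains separation on that side.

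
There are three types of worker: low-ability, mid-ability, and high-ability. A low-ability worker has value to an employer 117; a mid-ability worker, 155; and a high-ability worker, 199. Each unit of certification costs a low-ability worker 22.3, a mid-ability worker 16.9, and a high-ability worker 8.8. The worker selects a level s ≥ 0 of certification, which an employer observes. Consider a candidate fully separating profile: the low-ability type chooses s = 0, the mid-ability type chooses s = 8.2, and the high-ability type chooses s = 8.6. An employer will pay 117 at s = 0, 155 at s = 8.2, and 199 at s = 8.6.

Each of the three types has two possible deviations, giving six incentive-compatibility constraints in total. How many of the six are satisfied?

4

Low-ability (own payoff 117): to s=8.2 gives 155 − 22.3×8.2 = -27.86 → no gain ✓; to s=8.6 gives 199 − 22.3×8.6 = 7.22 → no gain ✓.
Mid-ability (own payoff 155 − 16.9×8.2 = 16.42): to s=0 gives 117 → profitable ✗; to s=8.6 gives 199 − 16.9×8.6 = 53.66 → profitable ✗.
High-ability (own payoff 199 − 8.8×8.6 = 123.32): to s=0 gives 117 → no gain ✓; to s=8.2 gives 155 − 8.8×8.2 = 82.84 → no gain ✓.
4 of the 6 constraints hold; not an equilibrium.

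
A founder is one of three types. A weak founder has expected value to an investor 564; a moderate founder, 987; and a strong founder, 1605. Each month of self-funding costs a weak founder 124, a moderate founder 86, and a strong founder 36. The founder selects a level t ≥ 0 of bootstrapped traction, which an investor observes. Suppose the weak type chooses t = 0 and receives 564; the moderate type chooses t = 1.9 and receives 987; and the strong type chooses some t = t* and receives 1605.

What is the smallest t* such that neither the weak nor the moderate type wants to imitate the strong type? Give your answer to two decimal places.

9.09

Weak type (on-path payoff 564) won't mimic when 564 ≥ 1605 − 124·t*, i.e. t* ≥ 8.40.
Moderate type (on-path payoff 987 − 86×1.9 = 823.6) won't mimic when 823.6 ≥ 1605 − 86·t*, i.e. t* ≥ 9.09.
Both must hold, so t* = max(8.40, 9.09) = 9.09. The moderate type's constraint binds.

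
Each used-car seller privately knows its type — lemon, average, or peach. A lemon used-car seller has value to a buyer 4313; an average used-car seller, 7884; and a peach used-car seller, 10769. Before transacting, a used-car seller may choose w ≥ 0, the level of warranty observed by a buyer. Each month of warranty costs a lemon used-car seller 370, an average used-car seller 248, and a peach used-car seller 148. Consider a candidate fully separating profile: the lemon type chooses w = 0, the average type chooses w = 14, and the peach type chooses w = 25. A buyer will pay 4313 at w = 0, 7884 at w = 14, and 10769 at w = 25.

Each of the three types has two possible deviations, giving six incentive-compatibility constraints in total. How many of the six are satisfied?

Average (own payoff 7884 − 248×14 = 4412): to w=0 gives 4313 → no gain ✓; to w=25 gives 10769 − 248×25 = 4569 → profitable ✗.
Peach (own payoff 10769 − 148×25 = 7069): to w=0 gives 4313 → no gain ✓; to w=14 gives 7884 − 148×14 = 5812 → no gain ✓.
Lemon (own payoff 4313): to w=14 gives 7884 − 370×14 = 2704 → no gain ✓; to w=25 gives 10769 − 370×25 = 1519 → no gain ✓.
5 of the 6 constraints hold; not an equilibrium.

5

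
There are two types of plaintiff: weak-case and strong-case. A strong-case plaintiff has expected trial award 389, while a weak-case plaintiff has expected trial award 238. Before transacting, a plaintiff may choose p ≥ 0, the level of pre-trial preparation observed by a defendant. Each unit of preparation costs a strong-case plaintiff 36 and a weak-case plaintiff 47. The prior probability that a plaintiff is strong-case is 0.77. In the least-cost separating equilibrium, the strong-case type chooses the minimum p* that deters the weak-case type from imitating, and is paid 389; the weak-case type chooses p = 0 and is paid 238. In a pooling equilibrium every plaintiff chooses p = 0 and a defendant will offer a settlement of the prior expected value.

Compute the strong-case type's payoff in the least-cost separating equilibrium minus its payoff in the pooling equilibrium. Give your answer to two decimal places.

Least-cost separating signal: p* solves 238 = 389 − 47·p*, so p* = (389 − 238)/47 ≈ 3.2128.
Strong-case type's separating payoff: 389 − 36 × p* = 389 − 36 × (389 − 238)/47 = 389 − 5436/47 ≈ 273.3404.
Pooling payoff: 0.77 × 389 + 0.23 × 238 = 354.27.
Difference: 273.3404 − 354.27 = -80.9296, i.e. -80.93 to two decimal places.
The strong-case type would prefer the pooling outcome.

-80.93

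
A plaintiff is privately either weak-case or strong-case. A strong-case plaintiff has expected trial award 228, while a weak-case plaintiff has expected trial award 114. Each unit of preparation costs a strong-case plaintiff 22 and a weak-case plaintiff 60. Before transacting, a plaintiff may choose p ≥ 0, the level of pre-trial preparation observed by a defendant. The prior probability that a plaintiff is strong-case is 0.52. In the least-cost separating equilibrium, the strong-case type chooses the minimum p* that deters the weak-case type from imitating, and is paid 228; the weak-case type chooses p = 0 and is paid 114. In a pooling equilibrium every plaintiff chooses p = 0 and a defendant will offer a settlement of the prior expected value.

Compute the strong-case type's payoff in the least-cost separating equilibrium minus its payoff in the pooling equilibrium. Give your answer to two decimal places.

Least-cost separating signal: p* solves 114 = 228 − 60·p*, so p* = (228 − 114)/60 = 1.9.
Strong-case type's separating payoff: 228 − 22 × p* = 228 − 22 × (228 − 114)/60 = 228 − 2508/60 = 186.2.
Pooling payoff: 0.52 × 228 + 0.48 × 114 = 173.28.
Difference: 186.2 − 173.28 = 12.92.
The strong-case type prefers to separate.

12.92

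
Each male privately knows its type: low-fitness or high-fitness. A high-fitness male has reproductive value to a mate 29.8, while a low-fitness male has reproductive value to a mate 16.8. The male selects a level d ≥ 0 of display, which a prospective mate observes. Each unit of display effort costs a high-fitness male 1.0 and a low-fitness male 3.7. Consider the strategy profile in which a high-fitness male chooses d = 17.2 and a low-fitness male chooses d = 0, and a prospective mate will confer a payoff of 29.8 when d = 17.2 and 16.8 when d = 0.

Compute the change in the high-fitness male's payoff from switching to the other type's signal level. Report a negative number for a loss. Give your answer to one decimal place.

Playing d = 17.2 the high-fitness male receives 29.8 − 1.0 × 17.2 = 12.6.
Deviating to d = 0 yields 16.8 instead.
Gain from deviating: 16.8 − 12.6 = 4.2.
The gain is positive, so the high-fitness type's incentive-compatibility constraint is violated — this profile is not a separating equilibrium.

4.2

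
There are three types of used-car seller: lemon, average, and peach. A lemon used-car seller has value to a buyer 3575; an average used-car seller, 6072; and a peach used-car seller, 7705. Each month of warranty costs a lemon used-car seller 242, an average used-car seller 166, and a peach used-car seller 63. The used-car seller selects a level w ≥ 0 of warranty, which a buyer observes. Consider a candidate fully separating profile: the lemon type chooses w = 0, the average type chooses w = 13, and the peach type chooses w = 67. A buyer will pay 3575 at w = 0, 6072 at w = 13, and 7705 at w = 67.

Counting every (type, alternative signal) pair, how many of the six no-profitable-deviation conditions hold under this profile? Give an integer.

Average (own payoff 6072 − 166×13 = 3914): to w=0 gives 3575 → no gain ✓; to w=67 gives 7705 − 166×67 = -3417 → no gain ✓.
Lemon (own payoff 3575): to w=13 gives 6072 − 242×13 = 2926 → no gain ✓; to w=67 gives 7705 − 242×67 = -8509 → no gain ✓.
Peach (own payoff 7705 − 63×67 = 3484): to w=0 gives 3575 → profitable ✗; to w=13 gives 6072 − 63×13 = 5253 → profitable ✗.
4 of the 6 constraints hold; not an equilibrium.

4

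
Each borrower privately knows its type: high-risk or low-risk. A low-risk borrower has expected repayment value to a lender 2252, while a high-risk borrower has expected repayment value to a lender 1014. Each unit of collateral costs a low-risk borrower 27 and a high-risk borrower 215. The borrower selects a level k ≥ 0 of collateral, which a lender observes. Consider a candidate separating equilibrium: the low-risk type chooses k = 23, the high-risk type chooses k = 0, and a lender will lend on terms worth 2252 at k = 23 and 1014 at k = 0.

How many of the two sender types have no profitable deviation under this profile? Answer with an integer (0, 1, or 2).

2

High-risk type: stay at 0 → 1014; mimic → 2252 − 215 × 23 = -2693. IC holds (1014 ≥ -2693).
Low-risk type: signal → 2252 − 27 × 23 = 1631; deviate to 0 → 1014. IC holds (1631 ≥ 1014).
2 of 2 constraints hold, so this is a separating equilibrium.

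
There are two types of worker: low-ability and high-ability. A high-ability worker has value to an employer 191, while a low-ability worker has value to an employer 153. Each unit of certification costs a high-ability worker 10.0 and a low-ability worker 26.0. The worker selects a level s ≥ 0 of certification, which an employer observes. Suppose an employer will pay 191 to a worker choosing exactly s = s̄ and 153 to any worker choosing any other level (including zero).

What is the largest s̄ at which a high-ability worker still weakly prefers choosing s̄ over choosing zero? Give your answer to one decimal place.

3.8

Choosing s̄ yields the high-ability type 191 − 10.0·s̄; choosing zero yields 153.
The high-ability type is indifferent at 191 − 10.0·s̄ = 153, i.e. s̄ = (191 − 153) / 10.0 = 3.8.
For any s̄ above 3.8 the high-ability type would rather pool at zero, so separation collapses.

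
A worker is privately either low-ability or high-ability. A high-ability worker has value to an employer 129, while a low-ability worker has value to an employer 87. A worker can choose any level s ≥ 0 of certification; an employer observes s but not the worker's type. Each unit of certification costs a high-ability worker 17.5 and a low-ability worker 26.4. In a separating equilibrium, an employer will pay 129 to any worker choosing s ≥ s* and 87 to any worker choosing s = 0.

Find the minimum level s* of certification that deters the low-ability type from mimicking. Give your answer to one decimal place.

1.6

A low-ability worker choosing s = 0 receives 87.
Imitating at s* instead would pay 129 at cost 26.4·s*, netting 129 − 26.4·s*.
Indifference: 87 = 129 − 26.4·s*, so s* = (129 − 87) / 26.4 ≈ 1.6.
At s* the low-ability type's incentive constraint just binds; the high-ability type strictly prefers s* since its per-unit cost is lower.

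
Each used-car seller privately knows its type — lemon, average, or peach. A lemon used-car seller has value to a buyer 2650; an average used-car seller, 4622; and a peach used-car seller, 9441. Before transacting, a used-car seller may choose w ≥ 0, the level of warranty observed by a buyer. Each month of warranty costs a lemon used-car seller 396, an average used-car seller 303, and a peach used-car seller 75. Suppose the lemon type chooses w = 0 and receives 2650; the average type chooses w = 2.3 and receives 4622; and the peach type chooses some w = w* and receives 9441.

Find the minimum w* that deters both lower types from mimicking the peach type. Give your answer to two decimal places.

18.20

Lemon type (on-path payoff 2650) won't mimic when 2650 ≥ 9441 − 396·w*, i.e. w* ≥ 17.15.
Average type (on-path payoff 4622 − 303×2.3 = 3925.1) won't mimic when 3925.1 ≥ 9441 − 303·w*, i.e. w* ≥ 18.20.
Both must hold, so w* = max(17.15, 18.20) = 18.20. The average type's constraint binds.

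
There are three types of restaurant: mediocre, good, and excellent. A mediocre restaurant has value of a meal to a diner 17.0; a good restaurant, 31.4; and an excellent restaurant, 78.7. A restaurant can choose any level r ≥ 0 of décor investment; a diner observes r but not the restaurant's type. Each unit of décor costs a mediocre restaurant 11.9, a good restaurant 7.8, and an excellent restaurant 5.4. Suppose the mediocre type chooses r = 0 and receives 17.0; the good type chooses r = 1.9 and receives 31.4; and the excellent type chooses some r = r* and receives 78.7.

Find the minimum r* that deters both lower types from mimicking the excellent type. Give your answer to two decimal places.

7.96

Good type (on-path payoff 31.4 − 7.8×1.9 = 16.58) won't mimic when 16.58 ≥ 78.7 − 7.8·r*, i.e. r* ≥ 7.96.
Mediocre type (on-path payoff 17.0) won't mimic when 17.0 ≥ 78.7 − 11.9·r*, i.e. r* ≥ 5.18.
Both must hold, so r* = max(5.18, 7.96) = 7.96. The good type's constraint binds.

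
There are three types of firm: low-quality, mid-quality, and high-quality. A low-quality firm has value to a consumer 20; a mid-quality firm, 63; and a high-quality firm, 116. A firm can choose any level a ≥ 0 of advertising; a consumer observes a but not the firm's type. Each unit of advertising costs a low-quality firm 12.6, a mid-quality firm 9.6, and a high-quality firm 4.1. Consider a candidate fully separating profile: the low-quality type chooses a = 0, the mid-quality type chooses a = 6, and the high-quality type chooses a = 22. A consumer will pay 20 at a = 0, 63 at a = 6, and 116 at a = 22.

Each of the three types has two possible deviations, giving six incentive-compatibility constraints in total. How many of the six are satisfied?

High-quality (own payoff 116 − 4.1×22 = 25.8): to a=0 gives 20 → no gain ✓; to a=6 gives 63 − 4.1×6 = 38.4 → profitable ✗.
Mid-quality (own payoff 63 − 9.6×6 = 5.4): to a=0 gives 20 → profitable ✗; to a=22 gives 116 − 9.6×22 = -95.2 → no gain ✓.
Low-quality (own payoff 20): to a=6 gives 63 − 12.6×6 = -12.6 → no gain ✓; to a=22 gives 116 − 12.6×22 = -161.2 → no gain ✓.
4 of the 6 constraints hold; not an equilibrium.

4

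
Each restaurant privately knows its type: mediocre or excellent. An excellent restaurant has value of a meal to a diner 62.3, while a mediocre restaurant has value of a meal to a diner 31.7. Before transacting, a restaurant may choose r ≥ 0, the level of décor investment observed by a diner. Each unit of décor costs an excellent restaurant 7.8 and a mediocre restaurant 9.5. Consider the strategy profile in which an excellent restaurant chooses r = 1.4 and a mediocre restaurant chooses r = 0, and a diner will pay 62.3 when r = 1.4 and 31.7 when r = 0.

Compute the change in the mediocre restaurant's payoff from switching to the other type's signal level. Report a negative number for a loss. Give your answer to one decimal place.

Playing r = 0 the mediocre restaurant receives 31.7.
Deviating to r = 1.4 brings payment 62.3 at cost 9.5 × 1.4 = 13.3, netting 49.
Gain from deviating: 49 − 31.7 = 17.3.
The gain is positive, so the mediocre type's incentive-compatibility constraint is violated — this profile is not a separating equilibrium.

17.3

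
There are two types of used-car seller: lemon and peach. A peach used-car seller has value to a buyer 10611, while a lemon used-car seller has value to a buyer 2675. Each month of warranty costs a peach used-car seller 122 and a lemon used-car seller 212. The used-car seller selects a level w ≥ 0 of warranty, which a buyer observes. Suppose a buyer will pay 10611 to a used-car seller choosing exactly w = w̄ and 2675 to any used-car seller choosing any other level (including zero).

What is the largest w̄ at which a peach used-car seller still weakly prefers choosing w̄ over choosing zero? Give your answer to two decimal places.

65.05

Choosing w̄ yields the peach type 10611 − 122·w̄; choosing zero yields 2675.
The peach type is indifferent at 10611 − 122·w̄ = 2675, i.e. w̄ = (10611 − 2675) / 122 ≈ 65.05.
For any w̄ above 65.05 the peach type would rather pool at zero, so separation collapses.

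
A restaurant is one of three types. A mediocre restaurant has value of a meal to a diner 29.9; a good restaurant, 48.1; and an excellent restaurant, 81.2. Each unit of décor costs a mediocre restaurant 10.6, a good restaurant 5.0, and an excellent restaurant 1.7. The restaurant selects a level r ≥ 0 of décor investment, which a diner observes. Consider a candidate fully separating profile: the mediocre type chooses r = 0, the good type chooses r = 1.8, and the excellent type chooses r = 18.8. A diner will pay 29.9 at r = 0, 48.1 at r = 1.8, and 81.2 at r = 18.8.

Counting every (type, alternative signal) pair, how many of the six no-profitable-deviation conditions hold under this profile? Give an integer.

6

Good (own payoff 48.1 − 5.0×1.8 = 39.1): to r=0 gives 29.9 → no gain ✓; to r=18.8 gives 81.2 − 5.0×18.8 = -12.8 → no gain ✓.
Excellent (own payoff 81.2 − 1.7×18.8 = 49.24): to r=0 gives 29.9 → no gain ✓; to r=1.8 gives 48.1 − 1.7×1.8 = 45.04 → no gain ✓.
Mediocre (own payoff 29.9): to r=1.8 gives 48.1 − 10.6×1.8 = 29.02 → no gain ✓; to r=18.8 gives 81.2 − 10.6×18.8 = -118.08 → no gain ✓.
6 of the 6 constraints hold; this profile is a separating equilibrium.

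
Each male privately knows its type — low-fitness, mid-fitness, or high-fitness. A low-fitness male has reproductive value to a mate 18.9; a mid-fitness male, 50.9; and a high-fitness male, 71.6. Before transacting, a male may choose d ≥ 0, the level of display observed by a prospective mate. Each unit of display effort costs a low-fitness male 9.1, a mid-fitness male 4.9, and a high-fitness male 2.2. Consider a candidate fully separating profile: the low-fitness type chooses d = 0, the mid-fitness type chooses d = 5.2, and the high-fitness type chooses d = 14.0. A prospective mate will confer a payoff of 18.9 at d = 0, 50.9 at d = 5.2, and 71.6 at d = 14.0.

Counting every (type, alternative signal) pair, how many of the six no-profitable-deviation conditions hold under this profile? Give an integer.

High-fitness (own payoff 71.6 − 2.2×14.0 = 40.8): to d=0 gives 18.9 → no gain ✓; to d=5.2 gives 50.9 − 2.2×5.2 = 39.46 → no gain ✓.
Mid-fitness (own payoff 50.9 − 4.9×5.2 = 25.42): to d=0 gives 18.9 → no gain ✓; to d=14.0 gives 71.6 − 4.9×14.0 = 3 → no gain ✓.
Low-fitness (own payoff 18.9): to d=5.2 gives 50.9 − 9.1×5.2 = 3.58 → no gain ✓; to d=14.0 gives 71.6 − 9.1×14.0 = -55.8 → no gain ✓.
6 of the 6 constraints hold; this profile is a separating equilibrium.

6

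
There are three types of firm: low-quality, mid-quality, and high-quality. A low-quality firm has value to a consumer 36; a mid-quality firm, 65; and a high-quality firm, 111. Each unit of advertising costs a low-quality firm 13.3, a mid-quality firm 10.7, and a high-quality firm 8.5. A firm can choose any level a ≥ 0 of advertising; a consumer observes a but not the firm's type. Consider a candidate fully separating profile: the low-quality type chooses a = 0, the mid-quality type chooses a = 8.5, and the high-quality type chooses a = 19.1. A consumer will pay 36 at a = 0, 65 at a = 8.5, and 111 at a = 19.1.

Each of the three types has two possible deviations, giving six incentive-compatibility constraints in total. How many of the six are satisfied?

3

Mid-quality (own payoff 65 − 10.7×8.5 = -25.95): to a=0 gives 36 → profitable ✗; to a=19.1 gives 111 − 10.7×19.1 = -93.37 → no gain ✓.
Low-quality (own payoff 36): to a=8.5 gives 65 − 13.3×8.5 = -48.05 → no gain ✓; to a=19.1 gives 111 − 13.3×19.1 = -143.03 → no gain ✓.
High-quality (own payoff 111 − 8.5×19.1 = -51.35): to a=0 gives 36 → profitable ✗; to a=8.5 gives 65 − 8.5×8.5 = -7.25 → profitable ✗.
3 of the 6 constraints hold; not an equilibrium.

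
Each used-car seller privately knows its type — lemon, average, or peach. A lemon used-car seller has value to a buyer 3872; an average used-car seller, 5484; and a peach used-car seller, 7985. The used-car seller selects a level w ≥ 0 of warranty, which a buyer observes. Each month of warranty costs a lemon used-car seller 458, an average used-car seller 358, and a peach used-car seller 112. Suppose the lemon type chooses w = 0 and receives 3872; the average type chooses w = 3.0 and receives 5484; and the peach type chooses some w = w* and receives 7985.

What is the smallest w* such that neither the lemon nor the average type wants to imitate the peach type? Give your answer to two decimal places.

Lemon type (on-path payoff 3872) won't mimic when 3872 ≥ 7985 − 458·w*, i.e. w* ≥ 8.98.
Average type (on-path payoff 5484 − 358×3.0 = 4410) won't mimic when 4410 ≥ 7985 − 358·w*, i.e. w* ≥ 9.99.
Both must hold, so w* = max(8.98, 9.99) = 9.99. The average type's constraint binds.

9.99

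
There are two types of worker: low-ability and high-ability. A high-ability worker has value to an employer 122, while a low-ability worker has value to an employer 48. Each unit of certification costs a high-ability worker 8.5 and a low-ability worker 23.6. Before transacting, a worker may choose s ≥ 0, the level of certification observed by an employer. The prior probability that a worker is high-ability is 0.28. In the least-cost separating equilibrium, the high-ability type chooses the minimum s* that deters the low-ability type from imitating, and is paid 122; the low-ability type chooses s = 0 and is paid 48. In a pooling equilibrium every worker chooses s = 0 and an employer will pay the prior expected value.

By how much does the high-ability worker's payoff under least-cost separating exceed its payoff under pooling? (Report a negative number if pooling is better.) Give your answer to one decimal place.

Least-cost separating signal: s* solves 48 = 122 − 23.6·s*, so s* = (122 − 48)/23.6 ≈ 3.1356.
High-ability type's separating payoff: 122 − 8.5 × s* = 122 − 8.5 × (122 − 48)/23.6 = 122 − 629/23.6 ≈ 95.347.
Pooling payoff: 0.28 × 122 + 0.72 × 48 = 68.72.
Difference: 95.347 − 68.72 = 26.627, i.e. 26.6 to one decimal place.
The high-ability type prefers to separate.

26.6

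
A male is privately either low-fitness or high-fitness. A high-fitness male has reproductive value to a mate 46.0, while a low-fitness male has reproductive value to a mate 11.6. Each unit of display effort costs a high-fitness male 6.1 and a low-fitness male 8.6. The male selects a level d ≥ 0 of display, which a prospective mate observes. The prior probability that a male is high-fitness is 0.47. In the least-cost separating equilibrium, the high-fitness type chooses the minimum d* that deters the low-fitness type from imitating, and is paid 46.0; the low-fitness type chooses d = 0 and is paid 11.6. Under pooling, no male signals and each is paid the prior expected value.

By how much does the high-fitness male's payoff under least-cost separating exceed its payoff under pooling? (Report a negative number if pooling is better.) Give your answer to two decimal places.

Least-cost separating signal: d* solves 11.6 = 46.0 − 8.6·d*, so d* = (46.0 − 11.6)/8.6 = 4.
High-fitness type's separating payoff: 46.0 − 6.1 × d* = 46.0 − 6.1 × (46.0 − 11.6)/8.6 = 46.0 − 209.84/8.6 = 21.6.
Pooling payoff: 0.47 × 46.0 + 0.53 × 11.6 = 27.768.
Difference: 21.6 − 27.768 = -6.168, i.e. -6.17 to two decimal places.
The high-fitness type would prefer the pooling outcome.

-6.17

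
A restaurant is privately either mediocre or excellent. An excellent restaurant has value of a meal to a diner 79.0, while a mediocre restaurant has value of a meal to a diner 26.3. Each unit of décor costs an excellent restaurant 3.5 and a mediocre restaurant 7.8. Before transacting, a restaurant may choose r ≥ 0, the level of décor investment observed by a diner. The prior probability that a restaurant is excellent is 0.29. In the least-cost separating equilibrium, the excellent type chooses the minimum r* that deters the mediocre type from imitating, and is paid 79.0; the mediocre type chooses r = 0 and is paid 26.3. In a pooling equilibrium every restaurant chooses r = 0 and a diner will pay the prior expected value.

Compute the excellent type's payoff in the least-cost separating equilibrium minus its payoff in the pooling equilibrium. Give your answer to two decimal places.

Least-cost separating signal: r* solves 26.3 = 79.0 − 7.8·r*, so r* = (79.0 − 26.3)/7.8 ≈ 6.7564.
Excellent type's separating payoff: 79.0 − 3.5 × r* = 79.0 − 3.5 × (79.0 − 26.3)/7.8 = 79.0 − 184.45/7.8 ≈ 55.3526.
Pooling payoff: 0.29 × 79.0 + 0.71 × 26.3 = 41.583.
Difference: 55.3526 − 41.583 = 13.7696, i.e. 13.77 to two decimal places.
The excellent type prefers to separate.

13.77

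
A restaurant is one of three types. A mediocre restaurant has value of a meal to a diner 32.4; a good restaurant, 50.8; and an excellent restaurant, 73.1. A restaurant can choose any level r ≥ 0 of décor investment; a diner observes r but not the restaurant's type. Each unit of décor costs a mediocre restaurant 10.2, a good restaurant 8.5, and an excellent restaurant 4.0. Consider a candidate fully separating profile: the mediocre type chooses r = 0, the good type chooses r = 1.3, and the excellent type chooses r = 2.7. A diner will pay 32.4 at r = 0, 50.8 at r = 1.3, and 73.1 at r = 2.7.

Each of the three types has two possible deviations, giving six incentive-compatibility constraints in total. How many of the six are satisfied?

Mediocre (own payoff 32.4): to r=1.3 gives 50.8 − 10.2×1.3 = 37.54 → profitable ✗; to r=2.7 gives 73.1 − 10.2×2.7 = 45.56 → profitable ✗.
Good (own payoff 50.8 − 8.5×1.3 = 39.75): to r=0 gives 32.4 → no gain ✓; to r=2.7 gives 73.1 − 8.5×2.7 = 50.15 → profitable ✗.
Excellent (own payoff 73.1 − 4.0×2.7 = 62.3): to r=0 gives 32.4 → no gain ✓; to r=1.3 gives 50.8 − 4.0×1.3 = 45.6 → no gain ✓.
3 of the 6 constraints hold; not an equilibrium.

3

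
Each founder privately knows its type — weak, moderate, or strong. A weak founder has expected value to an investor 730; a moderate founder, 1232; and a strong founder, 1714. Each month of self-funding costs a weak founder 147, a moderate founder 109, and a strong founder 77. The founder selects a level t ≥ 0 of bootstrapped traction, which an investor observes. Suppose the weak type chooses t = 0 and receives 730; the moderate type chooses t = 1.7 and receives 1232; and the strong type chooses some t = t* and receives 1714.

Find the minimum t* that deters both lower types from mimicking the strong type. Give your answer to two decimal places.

6.69

Weak type (on-path payoff 730) won't mimic when 730 ≥ 1714 − 147·t*, i.e. t* ≥ 6.69.
Moderate type (on-path payoff 1232 − 109×1.7 = 1046.7) won't mimic when 1046.7 ≥ 1714 − 109·t*, i.e. t* ≥ 6.12.
Both must hold, so t* = max(6.69, 6.12) = 6.69. The weak type's constraint binds.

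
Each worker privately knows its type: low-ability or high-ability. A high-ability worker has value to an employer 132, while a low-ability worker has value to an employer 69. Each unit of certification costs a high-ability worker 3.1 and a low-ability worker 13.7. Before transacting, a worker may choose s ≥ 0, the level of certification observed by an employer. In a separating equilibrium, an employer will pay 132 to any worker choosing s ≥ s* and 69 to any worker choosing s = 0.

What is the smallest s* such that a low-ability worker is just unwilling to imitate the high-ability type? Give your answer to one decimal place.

4.6

A low-ability worker choosing s = 0 receives 69.
Imitating at s* instead would pay 132 at cost 13.7·s*, netting 132 − 13.7·s*.
Indifference: 69 = 132 − 13.7·s*, so s* = (132 − 69) / 13.7 ≈ 4.6.
This is the low-ability type's binding incentive-compatibility constraint; any s ≥ 4.6 sustains separation on that side.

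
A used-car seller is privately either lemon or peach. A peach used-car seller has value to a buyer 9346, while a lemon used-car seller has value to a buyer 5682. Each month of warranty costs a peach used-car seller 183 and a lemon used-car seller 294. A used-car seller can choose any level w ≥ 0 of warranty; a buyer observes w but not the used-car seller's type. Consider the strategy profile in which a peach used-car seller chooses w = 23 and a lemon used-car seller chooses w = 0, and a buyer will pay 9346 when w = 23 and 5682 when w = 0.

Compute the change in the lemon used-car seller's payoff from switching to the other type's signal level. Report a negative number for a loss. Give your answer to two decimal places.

Playing w = 0 the lemon used-car seller receives 5682.
Deviating to w = 23 brings payment 9346 at cost 294 × 23 = 6762, netting 2584.
Gain from deviating: 2584 − 5682 = -3098.00.
The gain is negative, so the lemon type's incentive-compatibility constraint is satisfied.

-3098.00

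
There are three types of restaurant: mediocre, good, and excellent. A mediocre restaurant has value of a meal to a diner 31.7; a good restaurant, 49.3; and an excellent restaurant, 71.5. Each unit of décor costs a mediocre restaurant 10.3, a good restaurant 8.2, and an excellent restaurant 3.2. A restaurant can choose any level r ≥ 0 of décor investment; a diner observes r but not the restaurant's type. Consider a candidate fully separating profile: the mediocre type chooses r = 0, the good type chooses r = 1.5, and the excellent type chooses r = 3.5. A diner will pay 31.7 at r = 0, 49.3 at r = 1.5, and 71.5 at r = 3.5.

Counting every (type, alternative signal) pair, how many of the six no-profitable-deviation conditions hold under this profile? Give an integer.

Excellent (own payoff 71.5 − 3.2×3.5 = 60.3): to r=0 gives 31.7 → no gain ✓; to r=1.5 gives 49.3 − 3.2×1.5 = 44.5 → no gain ✓.
Mediocre (own payoff 31.7): to r=1.5 gives 49.3 − 10.3×1.5 = 33.85 → profitable ✗; to r=3.5 gives 71.5 − 10.3×3.5 = 35.45 → profitable ✗.
Good (own payoff 49.3 − 8.2×1.5 = 37): to r=0 gives 31.7 → no gain ✓; to r=3.5 gives 71.5 − 8.2×3.5 = 42.8 → profitable ✗.
3 of the 6 constraints hold; not an equilibrium.

3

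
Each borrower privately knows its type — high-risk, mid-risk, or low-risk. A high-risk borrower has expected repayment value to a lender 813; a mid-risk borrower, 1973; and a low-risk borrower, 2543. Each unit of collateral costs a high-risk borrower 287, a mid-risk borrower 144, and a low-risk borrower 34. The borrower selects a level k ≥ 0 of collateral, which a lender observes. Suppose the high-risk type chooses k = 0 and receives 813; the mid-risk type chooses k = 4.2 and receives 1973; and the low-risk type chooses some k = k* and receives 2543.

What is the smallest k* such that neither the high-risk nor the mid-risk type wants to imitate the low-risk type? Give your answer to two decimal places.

Mid-risk type (on-path payoff 1973 − 144×4.2 = 1368.2) won't mimic when 1368.2 ≥ 2543 − 144·k*, i.e. k* ≥ 8.16.
High-risk type (on-path payoff 813) won't mimic when 813 ≥ 2543 − 287·k*, i.e. k* ≥ 6.03.
Both must hold, so k* = max(6.03, 8.16) = 8.16. The mid-risk type's constraint binds.

8.16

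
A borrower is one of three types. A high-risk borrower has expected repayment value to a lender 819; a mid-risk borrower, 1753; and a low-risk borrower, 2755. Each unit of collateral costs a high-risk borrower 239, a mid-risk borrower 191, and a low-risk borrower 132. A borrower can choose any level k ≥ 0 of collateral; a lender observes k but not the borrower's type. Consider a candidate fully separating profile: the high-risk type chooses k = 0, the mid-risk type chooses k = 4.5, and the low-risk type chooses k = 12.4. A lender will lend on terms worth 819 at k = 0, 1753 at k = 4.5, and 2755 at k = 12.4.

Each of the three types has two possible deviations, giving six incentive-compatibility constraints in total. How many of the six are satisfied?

High-risk (own payoff 819): to k=4.5 gives 1753 − 239×4.5 = 677.5 → no gain ✓; to k=12.4 gives 2755 − 239×12.4 = -208.6 → no gain ✓.
Low-risk (own payoff 2755 − 132×12.4 = 1118.2): to k=0 gives 819 → no gain ✓; to k=4.5 gives 1753 − 132×4.5 = 1159 → profitable ✗.
Mid-risk (own payoff 1753 − 191×4.5 = 893.5): to k=0 gives 819 → no gain ✓; to k=12.4 gives 2755 − 191×12.4 = 386.6 → no gain ✓.
5 of the 6 constraints hold; not an equilibrium.

5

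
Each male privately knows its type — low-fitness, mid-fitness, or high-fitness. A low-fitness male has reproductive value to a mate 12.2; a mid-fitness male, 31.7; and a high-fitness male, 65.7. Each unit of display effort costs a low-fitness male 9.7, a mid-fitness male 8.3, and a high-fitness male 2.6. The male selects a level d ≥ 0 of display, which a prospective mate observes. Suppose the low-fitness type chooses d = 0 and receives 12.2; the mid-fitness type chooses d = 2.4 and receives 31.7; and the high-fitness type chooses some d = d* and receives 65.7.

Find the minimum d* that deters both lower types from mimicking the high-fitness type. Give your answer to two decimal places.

Mid-fitness type (on-path payoff 31.7 − 8.3×2.4 = 11.78) won't mimic when 11.78 ≥ 65.7 − 8.3·d*, i.e. d* ≥ 6.50.
Low-fitness type (on-path payoff 12.2) won't mimic when 12.2 ≥ 65.7 − 9.7·d*, i.e. d* ≥ 5.52.
Both must hold, so d* = max(5.52, 6.50) = 6.50. The mid-fitness type's constraint binds.

6.50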